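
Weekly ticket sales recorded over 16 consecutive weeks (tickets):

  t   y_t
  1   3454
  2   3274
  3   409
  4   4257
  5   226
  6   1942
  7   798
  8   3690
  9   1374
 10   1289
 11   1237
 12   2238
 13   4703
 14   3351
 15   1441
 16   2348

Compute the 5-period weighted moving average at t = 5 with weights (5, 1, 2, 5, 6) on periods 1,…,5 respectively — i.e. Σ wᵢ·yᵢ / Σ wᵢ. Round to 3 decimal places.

Weighted sum: 5·3454 + 1·3274 + 2·409 + 5·4257 + 6·226 = 17270 + 3274 + 818 + 21285 + 1356 = 44003
Weight total: 5 + 1 + 2 + 5 + 6 = 19
WMA = 44003 / 19 = 2315.947

2315.947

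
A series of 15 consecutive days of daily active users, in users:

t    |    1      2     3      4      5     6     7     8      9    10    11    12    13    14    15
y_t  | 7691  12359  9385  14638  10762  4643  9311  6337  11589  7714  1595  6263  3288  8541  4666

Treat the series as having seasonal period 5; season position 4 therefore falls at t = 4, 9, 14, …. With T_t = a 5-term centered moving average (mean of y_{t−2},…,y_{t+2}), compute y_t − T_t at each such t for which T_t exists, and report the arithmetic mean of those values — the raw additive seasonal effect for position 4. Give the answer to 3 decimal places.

Season position 4 occurs at t = 4, 9 (where T_t is defined).
t=4: T_4 = 10357.40000; y_4 − T_4 = 14638 − 10357.40000 = 4280.60000
t=9: T_9 = 7309.20000; y_9 − T_9 = 11589 − 7309.20000 = 4279.80000
Mean deviation: (4280.60000 + 4279.80000) / 2 = 4280.200

4280.200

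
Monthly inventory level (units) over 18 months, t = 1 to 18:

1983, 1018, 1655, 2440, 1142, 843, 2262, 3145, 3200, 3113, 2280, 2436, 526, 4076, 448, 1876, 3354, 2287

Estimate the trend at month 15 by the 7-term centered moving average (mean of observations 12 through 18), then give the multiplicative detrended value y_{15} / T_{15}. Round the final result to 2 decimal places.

0.21

Trend T_15 = (2436 + 526 + 4076 + 448 + 1876 + 3354 + 2287) / 7 = 15003/7 = 2143.2857
Ratio to trend: 448 / 2143.2857 = 0.21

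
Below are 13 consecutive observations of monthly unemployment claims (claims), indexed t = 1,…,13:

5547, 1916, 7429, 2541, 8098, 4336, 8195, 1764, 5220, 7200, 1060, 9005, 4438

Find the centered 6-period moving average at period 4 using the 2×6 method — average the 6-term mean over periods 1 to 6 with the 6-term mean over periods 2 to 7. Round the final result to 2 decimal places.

5198.50

Sum over 1–6: 5547 + 1916 + 7429 + 2541 + 8098 + 4336 = 29867
Sum over 2–7: 1916 + 7429 + 2541 + 8098 + 4336 + 8195 = 32515
CMA at t=4 = (29867 + 32515) / (2·6) = 62382 / 12 = 5198.50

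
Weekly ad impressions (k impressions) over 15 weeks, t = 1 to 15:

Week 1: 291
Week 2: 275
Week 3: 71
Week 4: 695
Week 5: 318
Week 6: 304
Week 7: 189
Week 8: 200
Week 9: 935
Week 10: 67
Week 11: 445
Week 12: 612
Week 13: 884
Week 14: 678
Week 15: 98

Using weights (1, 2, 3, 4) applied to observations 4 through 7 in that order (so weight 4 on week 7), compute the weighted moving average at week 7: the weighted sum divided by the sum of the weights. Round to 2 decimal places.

299.90

Weighted sum: 1·695 + 2·318 + 3·304 + 4·189 = 695 + 636 + 912 + 756 = 2999
Weight total: 1 + 2 + 3 + 4 = 10
WMA = 2999 / 10 = 299.90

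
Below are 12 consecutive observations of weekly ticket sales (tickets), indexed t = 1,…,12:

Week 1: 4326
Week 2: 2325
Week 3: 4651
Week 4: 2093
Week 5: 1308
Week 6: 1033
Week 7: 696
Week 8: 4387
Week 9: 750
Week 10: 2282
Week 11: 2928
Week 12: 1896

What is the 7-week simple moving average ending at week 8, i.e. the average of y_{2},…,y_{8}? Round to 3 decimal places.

2356.143

Sum of periods 2–8: 2325 + 4651 + 2093 + 1308 + 1033 + 696 + 4387 = 16493
Divide by 7: 16493 / 7 = 2356.143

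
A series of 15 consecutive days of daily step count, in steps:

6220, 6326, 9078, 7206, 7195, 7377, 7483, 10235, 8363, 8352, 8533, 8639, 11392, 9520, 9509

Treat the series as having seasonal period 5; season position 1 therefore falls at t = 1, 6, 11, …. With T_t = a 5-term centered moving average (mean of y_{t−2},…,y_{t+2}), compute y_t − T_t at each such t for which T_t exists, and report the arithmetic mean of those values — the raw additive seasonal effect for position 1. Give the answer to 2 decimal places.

-522.50

Season position 1 occurs at t = 6, 11 (where T_t is defined).
t=6: T_6 = 7899.2000; y_6 − T_6 = 7377 − 7899.2000 = -522.2000
t=11: T_11 = 9055.8000; y_11 − T_11 = 8533 − 9055.8000 = -522.8000
Mean deviation: (-522.2000 + -522.8000) / 2 = -522.50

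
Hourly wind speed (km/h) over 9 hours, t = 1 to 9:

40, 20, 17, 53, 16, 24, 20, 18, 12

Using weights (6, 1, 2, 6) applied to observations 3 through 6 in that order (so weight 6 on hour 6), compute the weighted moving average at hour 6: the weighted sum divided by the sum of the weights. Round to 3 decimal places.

Weighted sum: 6·17 + 1·53 + 2·16 + 6·24 = 102 + 53 + 32 + 144 = 331
Weight total: 6 + 1 + 2 + 6 = 15
WMA = 331 / 15 = 22.067

22.067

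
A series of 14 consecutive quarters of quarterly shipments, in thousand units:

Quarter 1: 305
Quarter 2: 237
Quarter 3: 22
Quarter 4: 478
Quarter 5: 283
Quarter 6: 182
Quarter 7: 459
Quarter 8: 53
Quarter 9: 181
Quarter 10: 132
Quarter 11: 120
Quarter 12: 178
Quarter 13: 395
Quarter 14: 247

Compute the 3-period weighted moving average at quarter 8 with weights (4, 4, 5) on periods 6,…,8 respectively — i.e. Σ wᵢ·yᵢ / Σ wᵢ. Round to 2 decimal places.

Weighted sum: 4·182 + 4·459 + 5·53 = 728 + 1836 + 265 = 2829
Weight total: 4 + 4 + 5 = 13
WMA = 2829 / 13 = 217.62

217.62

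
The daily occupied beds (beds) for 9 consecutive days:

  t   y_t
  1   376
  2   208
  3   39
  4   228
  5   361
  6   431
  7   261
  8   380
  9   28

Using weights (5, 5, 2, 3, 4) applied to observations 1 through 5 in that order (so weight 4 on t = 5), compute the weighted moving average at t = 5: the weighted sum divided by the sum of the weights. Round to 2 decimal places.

Weighted sum: 5·376 + 5·208 + 2·39 + 3·228 + 4·361 = 1880 + 1040 + 78 + 684 + 1444 = 5126
Weight total: 5 + 5 + 2 + 3 + 4 = 19
WMA = 5126 / 19 = 269.79

269.79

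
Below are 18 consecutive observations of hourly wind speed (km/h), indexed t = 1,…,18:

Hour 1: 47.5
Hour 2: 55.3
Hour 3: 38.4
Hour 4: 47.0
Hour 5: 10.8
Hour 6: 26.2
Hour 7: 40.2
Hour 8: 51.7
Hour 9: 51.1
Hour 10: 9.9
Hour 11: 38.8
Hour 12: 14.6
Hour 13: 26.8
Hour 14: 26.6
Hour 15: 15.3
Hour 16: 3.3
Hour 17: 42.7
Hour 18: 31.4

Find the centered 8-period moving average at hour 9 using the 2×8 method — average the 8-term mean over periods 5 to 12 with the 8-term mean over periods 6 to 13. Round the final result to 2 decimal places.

Sum over 5–12: 10.8 + 26.2 + 40.2 + 51.7 + 51.1 + 9.9 + 38.8 + 14.6 = 243.3
Sum over 6–13: 26.2 + 40.2 + 51.7 + 51.1 + 9.9 + 38.8 + 14.6 + 26.8 = 259.3
CMA at t=9 = (243.3 + 259.3) / (2·8) = 502.6 / 16 = 31.41

31.41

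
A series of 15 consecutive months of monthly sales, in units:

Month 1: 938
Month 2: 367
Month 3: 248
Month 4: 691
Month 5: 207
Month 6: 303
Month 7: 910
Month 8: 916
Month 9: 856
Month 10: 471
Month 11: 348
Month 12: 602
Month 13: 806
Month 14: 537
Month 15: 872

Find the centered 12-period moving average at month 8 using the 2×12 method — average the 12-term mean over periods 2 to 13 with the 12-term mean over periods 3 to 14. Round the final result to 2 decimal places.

567.50

Sum over 2–13: 367 + 248 + 691 + 207 + 303 + 910 + 916 + 856 + 471 + 348 + 602 + 806 = 6725
Sum over 3–14: 248 + 691 + 207 + 303 + 910 + 916 + 856 + 471 + 348 + 602 + 806 + 537 = 6895
CMA at t=8 = (6725 + 6895) / (2·12) = 13620 / 24 = 567.50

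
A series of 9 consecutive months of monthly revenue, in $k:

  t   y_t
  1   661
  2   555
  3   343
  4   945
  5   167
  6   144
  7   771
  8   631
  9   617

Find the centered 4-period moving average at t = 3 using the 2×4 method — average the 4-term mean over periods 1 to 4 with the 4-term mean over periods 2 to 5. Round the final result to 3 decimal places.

Sum over 1–4: 661 + 555 + 343 + 945 = 2504
Sum over 2–5: 555 + 343 + 945 + 167 = 2010
CMA at t=3 = (2504 + 2010) / (2·4) = 4514 / 8 = 564.250

564.250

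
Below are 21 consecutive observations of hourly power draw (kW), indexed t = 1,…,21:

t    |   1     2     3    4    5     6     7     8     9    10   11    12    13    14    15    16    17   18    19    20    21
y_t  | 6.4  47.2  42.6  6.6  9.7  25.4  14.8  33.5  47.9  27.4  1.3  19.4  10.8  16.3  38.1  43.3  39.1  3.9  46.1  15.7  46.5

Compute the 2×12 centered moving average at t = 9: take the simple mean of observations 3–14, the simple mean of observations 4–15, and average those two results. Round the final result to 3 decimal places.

21.121

Sum over 3–14: 42.6 + 6.6 + 9.7 + 25.4 + 14.8 + 33.5 + 47.9 + 27.4 + 1.3 + 19.4 + 10.8 + 16.3 = 255.7
Sum over 4–15: 6.6 + 9.7 + 25.4 + 14.8 + 33.5 + 47.9 + 27.4 + 1.3 + 19.4 + 10.8 + 16.3 + 38.1 = 251.2
CMA at t=9 = (255.7 + 251.2) / (2·12) = 506.9 / 24 = 21.121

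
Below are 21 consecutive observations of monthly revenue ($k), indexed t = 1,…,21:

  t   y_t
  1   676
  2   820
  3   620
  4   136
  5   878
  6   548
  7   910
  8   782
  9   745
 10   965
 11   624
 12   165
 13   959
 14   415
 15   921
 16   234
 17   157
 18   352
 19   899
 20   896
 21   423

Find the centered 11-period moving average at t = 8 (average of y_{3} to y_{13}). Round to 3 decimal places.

Sum of periods 3–13: 620 + 136 + 878 + 548 + 910 + 782 + 745 + 965 + 624 + 165 + 959 = 7332
Divide by 11: 7332 / 11 = 666.545

666.545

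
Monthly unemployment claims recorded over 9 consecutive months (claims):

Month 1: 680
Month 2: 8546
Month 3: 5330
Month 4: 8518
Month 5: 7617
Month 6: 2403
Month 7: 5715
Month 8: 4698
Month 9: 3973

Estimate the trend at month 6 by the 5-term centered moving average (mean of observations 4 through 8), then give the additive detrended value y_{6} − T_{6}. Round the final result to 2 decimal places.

-3387.20

Trend T_6 = (8518 + 7617 + 2403 + 5715 + 4698) / 5 = 28951/5 = 5790.2000
Detrended value: 2403 − 5790.2000 = -3387.20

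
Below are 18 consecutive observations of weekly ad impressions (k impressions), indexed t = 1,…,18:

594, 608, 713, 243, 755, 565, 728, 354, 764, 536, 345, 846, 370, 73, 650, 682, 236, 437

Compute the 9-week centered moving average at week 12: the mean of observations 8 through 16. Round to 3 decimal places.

513.333

Sum of periods 8–16: 354 + 764 + 536 + 345 + 846 + 370 + 73 + 650 + 682 = 4620
Divide by 9: 4620 / 9 = 513.333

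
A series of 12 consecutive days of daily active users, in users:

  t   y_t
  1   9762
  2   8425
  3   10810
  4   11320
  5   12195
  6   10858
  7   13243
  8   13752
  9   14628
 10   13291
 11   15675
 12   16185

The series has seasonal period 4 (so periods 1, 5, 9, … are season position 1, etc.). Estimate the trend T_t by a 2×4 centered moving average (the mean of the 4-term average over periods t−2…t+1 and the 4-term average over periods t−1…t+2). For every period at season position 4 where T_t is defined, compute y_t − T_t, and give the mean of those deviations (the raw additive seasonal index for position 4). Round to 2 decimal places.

Season position 4 occurs at t = 4, 8 (where T_t is defined).
t=4: T_4 = 10991.6250; y_4 − T_4 = 11320 − 10991.6250 = 328.3750
t=8: T_8 = 13424.3750; y_8 − T_8 = 13752 − 13424.3750 = 327.6250
Mean deviation: (328.3750 + 327.6250) / 2 = 328.00

328.00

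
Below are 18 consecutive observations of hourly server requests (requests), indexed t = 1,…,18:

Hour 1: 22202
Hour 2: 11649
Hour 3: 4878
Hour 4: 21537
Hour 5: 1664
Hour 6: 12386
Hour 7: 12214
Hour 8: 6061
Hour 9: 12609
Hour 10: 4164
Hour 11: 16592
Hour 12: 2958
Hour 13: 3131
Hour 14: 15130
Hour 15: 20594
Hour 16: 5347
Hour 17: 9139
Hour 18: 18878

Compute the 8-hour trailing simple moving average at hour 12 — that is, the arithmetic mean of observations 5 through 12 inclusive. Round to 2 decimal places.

Sum of periods 5–12: 1664 + 12386 + 12214 + 6061 + 12609 + 4164 + 16592 + 2958 = 68648
Divide by 8: 68648 / 8 = 8581.00

8581.00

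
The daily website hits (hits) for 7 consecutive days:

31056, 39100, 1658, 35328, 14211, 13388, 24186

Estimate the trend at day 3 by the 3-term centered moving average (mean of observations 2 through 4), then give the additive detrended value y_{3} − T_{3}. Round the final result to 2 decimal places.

Trend T_3 = (39100 + 1658 + 35328) / 3 = 76086/3 = 25362.0000
Detrended value: 1658 − 25362.0000 = -23704.00

-23704.00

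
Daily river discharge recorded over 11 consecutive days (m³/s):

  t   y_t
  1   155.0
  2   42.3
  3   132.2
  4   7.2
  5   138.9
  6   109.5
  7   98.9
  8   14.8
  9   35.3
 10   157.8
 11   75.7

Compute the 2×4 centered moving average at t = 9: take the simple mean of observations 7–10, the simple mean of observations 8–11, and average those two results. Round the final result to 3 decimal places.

73.800

Sum over 7–10: 98.9 + 14.8 + 35.3 + 157.8 = 306.8
Sum over 8–11: 14.8 + 35.3 + 157.8 + 75.7 = 283.6
CMA at t=9 = (306.8 + 283.6) / (2·4) = 590.4 / 8 = 73.800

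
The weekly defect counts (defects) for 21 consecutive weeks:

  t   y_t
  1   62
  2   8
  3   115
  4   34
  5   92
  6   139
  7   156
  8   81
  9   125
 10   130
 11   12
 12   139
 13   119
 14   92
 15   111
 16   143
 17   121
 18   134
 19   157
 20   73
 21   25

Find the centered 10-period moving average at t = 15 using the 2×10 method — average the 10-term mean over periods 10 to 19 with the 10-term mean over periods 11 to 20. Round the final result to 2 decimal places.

Sum over 10–19: 130 + 12 + 139 + 119 + 92 + 111 + 143 + 121 + 134 + 157 = 1158
Sum over 11–20: 12 + 139 + 119 + 92 + 111 + 143 + 121 + 134 + 157 + 73 = 1101
CMA at t=15 = (1158 + 1101) / (2·10) = 2259 / 20 = 112.95

112.95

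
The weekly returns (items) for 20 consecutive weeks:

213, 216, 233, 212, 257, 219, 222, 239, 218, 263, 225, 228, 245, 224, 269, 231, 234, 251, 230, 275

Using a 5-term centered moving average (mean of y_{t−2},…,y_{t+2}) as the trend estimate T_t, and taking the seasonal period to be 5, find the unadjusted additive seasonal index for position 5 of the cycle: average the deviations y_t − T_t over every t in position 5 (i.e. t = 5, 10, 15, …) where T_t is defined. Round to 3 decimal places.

28.400

Season position 5 occurs at t = 5, 10, 15 (where T_t is defined).
t=5: T_5 = 228.60000; y_5 − T_5 = 257 − 228.60000 = 28.40000
t=10: T_10 = 234.60000; y_10 − T_10 = 263 − 234.60000 = 28.40000
t=15: T_15 = 240.60000; y_15 − T_15 = 269 − 240.60000 = 28.40000
Mean deviation: (28.40000 + 28.40000 + 28.40000) / 3 = 28.400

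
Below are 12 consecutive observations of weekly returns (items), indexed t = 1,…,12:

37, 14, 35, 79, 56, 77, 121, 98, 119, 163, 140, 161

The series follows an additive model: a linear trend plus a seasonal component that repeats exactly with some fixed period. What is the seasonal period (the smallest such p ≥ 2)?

First differences y_{t+1} − y_t: -23, 21, 44, -23, 21, 44, -23, 21, …
The difference pattern repeats every 3 terms and not for any smaller step, so p = 3.

3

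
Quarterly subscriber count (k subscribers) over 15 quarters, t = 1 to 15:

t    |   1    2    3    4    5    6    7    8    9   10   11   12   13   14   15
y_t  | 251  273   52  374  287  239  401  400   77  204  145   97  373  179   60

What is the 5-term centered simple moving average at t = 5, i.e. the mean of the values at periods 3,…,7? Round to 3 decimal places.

270.600

Sum of periods 3–7: 52 + 374 + 287 + 239 + 401 = 1353
Divide by 5: 1353 / 5 = 270.600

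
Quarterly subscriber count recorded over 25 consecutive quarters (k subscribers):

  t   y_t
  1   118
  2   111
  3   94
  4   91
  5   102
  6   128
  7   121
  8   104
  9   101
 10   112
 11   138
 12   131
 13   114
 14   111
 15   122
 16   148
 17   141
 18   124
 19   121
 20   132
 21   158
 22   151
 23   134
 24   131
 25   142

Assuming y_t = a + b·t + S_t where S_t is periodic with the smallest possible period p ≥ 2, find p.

5

First differences y_{t+1} − y_t: -7, -17, -3, 11, 26, -7, -17, -3, 11, 26, -7, -17, …
The difference pattern repeats every 5 terms and not for any smaller step, so p = 5.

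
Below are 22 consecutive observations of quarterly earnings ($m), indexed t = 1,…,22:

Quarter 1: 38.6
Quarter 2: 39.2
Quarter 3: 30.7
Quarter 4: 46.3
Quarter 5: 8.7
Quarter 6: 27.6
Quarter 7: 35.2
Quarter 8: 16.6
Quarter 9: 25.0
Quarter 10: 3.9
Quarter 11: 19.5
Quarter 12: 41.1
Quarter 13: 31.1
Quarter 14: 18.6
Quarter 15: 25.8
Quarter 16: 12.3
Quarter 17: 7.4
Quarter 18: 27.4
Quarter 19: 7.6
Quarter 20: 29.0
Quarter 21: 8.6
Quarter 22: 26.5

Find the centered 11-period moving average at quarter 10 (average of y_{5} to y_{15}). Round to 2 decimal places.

Sum of periods 5–15: 8.7 + 27.6 + 35.2 + 16.6 + 25.0 + 3.9 + 19.5 + 41.1 + 31.1 + 18.6 + 25.8 = 253.1
Divide by 11: 253.1 / 11 = 23.01

23.01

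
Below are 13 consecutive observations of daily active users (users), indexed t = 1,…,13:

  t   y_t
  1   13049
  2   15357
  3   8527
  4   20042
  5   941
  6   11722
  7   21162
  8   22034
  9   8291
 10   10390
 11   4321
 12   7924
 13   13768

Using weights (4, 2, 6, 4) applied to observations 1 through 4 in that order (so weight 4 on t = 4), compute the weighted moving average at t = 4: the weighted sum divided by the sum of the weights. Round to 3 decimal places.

13390.000

Weighted sum: 4·13049 + 2·15357 + 6·8527 + 4·20042 = 52196 + 30714 + 51162 + 80168 = 214240
Weight total: 4 + 2 + 6 + 4 = 16
WMA = 214240 / 16 = 13390.000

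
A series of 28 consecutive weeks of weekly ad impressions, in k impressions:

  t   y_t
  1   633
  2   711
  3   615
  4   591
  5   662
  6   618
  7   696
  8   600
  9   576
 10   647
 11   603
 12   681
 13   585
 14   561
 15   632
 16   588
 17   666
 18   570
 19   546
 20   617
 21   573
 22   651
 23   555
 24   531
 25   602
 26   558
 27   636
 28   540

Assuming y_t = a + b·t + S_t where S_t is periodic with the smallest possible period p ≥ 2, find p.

5

First differences y_{t+1} − y_t: 78, -96, -24, 71, -44, 78, -96, -24, 71, -44, 78, -96, …
The difference pattern repeats every 5 terms and not for any smaller step, so p = 5.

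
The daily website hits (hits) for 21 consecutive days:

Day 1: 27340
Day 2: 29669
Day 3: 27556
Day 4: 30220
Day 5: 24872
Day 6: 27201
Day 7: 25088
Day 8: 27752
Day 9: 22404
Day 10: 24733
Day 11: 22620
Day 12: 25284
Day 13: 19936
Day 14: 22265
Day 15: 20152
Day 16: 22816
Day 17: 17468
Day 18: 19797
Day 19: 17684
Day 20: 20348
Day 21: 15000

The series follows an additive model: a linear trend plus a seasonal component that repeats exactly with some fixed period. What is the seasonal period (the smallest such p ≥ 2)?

First differences y_{t+1} − y_t: 2329, -2113, 2664, -5348, 2329, -2113, 2664, -5348, 2329, -2113, …
The difference pattern repeats every 4 terms and not for any smaller step, so p = 4.

4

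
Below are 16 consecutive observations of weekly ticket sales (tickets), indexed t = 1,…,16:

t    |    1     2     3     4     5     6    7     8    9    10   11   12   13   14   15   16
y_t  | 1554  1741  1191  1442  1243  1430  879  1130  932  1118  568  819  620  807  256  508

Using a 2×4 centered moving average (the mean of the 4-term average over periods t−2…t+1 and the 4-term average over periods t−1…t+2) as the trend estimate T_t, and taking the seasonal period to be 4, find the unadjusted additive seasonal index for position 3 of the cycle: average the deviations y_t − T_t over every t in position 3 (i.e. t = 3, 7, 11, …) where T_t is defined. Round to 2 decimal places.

-252.33

Season position 3 occurs at t = 3, 7, 11 (where T_t is defined).
t=3: T_3 = 1443.1250; y_3 − T_3 = 1191 − 1443.1250 = -252.1250
t=7: T_7 = 1131.6250; y_7 − T_7 = 879 − 1131.6250 = -252.6250
t=11: T_11 = 820.2500; y_11 − T_11 = 568 − 820.2500 = -252.2500
Mean deviation: (-252.1250 + -252.6250 + -252.2500) / 3 = -252.33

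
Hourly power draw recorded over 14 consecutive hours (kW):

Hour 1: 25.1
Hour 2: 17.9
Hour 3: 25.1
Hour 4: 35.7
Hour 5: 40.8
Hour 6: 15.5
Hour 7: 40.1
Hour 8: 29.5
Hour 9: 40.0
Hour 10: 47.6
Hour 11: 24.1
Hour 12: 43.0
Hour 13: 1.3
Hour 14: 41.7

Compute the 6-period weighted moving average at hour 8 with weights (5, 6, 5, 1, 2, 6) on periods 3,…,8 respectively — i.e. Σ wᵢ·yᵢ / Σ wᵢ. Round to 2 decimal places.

Weighted sum: 5·25.1 + 6·35.7 + 5·40.8 + 1·15.5 + 2·40.1 + 6·29.5 = 125.5 + 214.2 + 204.0 + 15.5 + 80.2 + 177.0 = 816.4
Weight total: 5 + 6 + 5 + 1 + 2 + 6 = 25
WMA = 816.4 / 25 = 32.66

32.66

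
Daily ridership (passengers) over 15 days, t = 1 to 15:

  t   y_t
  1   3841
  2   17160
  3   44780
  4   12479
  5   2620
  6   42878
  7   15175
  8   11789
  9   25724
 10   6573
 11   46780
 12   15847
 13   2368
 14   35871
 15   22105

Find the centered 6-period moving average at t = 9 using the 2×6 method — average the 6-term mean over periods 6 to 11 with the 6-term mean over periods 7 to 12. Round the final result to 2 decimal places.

22567.25

Sum over 6–11: 42878 + 15175 + 11789 + 25724 + 6573 + 46780 = 148919
Sum over 7–12: 15175 + 11789 + 25724 + 6573 + 46780 + 15847 = 121888
CMA at t=9 = (148919 + 121888) / (2·6) = 270807 / 12 = 22567.25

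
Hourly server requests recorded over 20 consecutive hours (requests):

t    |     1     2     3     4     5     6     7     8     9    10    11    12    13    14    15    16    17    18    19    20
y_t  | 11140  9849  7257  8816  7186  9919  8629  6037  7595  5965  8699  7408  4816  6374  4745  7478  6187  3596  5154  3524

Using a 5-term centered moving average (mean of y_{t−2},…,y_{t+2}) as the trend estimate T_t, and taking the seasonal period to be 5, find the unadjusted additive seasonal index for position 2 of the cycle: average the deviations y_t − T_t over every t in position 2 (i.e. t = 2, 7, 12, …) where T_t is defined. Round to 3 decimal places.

755.467

Season position 2 occurs at t = 7, 12, 17 (where T_t is defined).
t=7: T_7 = 7873.20000; y_7 − T_7 = 8629 − 7873.20000 = 755.80000
t=12: T_12 = 6652.40000; y_12 − T_12 = 7408 − 6652.40000 = 755.60000
t=17: T_17 = 5432.00000; y_17 − T_17 = 6187 − 5432.00000 = 755.00000
Mean deviation: (755.80000 + 755.60000 + 755.00000) / 3 = 755.467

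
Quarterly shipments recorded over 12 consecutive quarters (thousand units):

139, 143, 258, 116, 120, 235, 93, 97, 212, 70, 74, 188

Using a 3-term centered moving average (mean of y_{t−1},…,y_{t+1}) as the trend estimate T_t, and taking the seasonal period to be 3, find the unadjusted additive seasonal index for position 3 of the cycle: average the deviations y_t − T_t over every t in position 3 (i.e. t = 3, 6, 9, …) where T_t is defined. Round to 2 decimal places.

85.67

Season position 3 occurs at t = 3, 6, 9 (where T_t is defined).
t=3: T_3 = 172.3333; y_3 − T_3 = 258 − 172.3333 = 85.6667
t=6: T_6 = 149.3333; y_6 − T_6 = 235 − 149.3333 = 85.6667
t=9: T_9 = 126.3333; y_9 − T_9 = 212 − 126.3333 = 85.6667
Mean deviation: (85.6667 + 85.6667 + 85.6667) / 3 = 85.67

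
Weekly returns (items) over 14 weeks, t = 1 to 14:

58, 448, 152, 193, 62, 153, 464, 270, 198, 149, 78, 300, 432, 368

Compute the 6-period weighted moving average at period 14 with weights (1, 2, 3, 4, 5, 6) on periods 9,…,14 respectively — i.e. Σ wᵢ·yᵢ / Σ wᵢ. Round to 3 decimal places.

Weighted sum: 1·198 + 2·149 + 3·78 + 4·300 + 5·432 + 6·368 = 198 + 298 + 234 + 1200 + 2160 + 2208 = 6298
Weight total: 1 + 2 + 3 + 4 + 5 + 6 = 21
WMA = 6298 / 21 = 299.905

299.905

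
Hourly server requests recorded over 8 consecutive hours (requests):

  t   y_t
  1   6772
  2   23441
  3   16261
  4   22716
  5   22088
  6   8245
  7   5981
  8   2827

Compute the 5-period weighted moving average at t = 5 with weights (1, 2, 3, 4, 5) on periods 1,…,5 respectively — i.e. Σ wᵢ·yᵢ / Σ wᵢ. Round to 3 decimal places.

20249.400

Weighted sum: 1·6772 + 2·23441 + 3·16261 + 4·22716 + 5·22088 = 6772 + 46882 + 48783 + 90864 + 110440 = 303741
Weight total: 1 + 2 + 3 + 4 + 5 = 15
WMA = 303741 / 15 = 20249.400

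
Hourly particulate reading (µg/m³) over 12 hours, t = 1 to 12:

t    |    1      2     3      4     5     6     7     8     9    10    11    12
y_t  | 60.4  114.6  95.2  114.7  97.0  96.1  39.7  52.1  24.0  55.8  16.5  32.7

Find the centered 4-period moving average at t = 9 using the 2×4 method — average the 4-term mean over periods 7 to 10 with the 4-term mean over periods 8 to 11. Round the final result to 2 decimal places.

Sum over 7–10: 39.7 + 52.1 + 24.0 + 55.8 = 171.6
Sum over 8–11: 52.1 + 24.0 + 55.8 + 16.5 = 148.4
CMA at t=9 = (171.6 + 148.4) / (2·4) = 320.0 / 8 = 40.00

40.00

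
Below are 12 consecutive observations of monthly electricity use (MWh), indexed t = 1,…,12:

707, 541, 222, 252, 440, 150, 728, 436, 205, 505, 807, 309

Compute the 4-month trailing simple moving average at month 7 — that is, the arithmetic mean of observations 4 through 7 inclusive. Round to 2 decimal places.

392.50

Sum of periods 4–7: 252 + 440 + 150 + 728 = 1570
Divide by 4: 1570 / 4 = 392.50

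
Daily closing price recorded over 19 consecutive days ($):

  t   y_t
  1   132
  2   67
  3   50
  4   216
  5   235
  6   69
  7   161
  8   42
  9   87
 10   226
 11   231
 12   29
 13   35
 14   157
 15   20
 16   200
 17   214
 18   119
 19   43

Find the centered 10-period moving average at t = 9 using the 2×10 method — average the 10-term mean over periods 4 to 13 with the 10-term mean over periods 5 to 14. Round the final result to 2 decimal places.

Sum over 4–13: 216 + 235 + 69 + 161 + 42 + 87 + 226 + 231 + 29 + 35 = 1331
Sum over 5–14: 235 + 69 + 161 + 42 + 87 + 226 + 231 + 29 + 35 + 157 = 1272
CMA at t=9 = (1331 + 1272) / (2·10) = 2603 / 20 = 130.15

130.15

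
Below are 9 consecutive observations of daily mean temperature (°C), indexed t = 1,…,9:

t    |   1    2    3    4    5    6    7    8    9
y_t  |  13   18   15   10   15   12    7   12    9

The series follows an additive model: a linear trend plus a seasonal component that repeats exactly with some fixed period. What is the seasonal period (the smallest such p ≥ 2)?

3

First differences y_{t+1} − y_t: 5, -3, -5, 5, -3, -5, 5, -3, …
The difference pattern repeats every 3 terms and not for any smaller step, so p = 3.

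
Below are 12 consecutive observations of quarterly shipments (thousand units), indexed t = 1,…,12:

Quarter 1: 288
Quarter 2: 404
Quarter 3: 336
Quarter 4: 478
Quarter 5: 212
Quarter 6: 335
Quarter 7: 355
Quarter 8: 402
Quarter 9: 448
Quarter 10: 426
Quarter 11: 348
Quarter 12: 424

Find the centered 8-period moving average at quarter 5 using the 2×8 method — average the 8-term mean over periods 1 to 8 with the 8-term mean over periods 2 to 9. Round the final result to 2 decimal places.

Sum over 1–8: 288 + 404 + 336 + 478 + 212 + 335 + 355 + 402 = 2810
Sum over 2–9: 404 + 336 + 478 + 212 + 335 + 355 + 402 + 448 = 2970
CMA at t=5 = (2810 + 2970) / (2·8) = 5780 / 16 = 361.25

361.25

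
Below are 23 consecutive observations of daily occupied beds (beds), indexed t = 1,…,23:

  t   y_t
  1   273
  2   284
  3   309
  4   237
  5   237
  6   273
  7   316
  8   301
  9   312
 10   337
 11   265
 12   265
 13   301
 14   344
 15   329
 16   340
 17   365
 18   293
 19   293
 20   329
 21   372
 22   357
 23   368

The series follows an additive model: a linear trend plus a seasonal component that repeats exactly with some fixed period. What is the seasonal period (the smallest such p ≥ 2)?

First differences y_{t+1} − y_t: 11, 25, -72, 0, 36, 43, -15, 11, 25, -72, 0, 36, 43, -15, 11, 25, …
The difference pattern repeats every 7 terms and not for any smaller step, so p = 7.

7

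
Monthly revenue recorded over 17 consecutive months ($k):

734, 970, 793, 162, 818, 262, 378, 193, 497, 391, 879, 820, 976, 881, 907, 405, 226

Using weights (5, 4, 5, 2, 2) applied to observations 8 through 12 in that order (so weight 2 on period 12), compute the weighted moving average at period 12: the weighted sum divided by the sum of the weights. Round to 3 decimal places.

Weighted sum: 5·193 + 4·497 + 5·391 + 2·879 + 2·820 = 965 + 1988 + 1955 + 1758 + 1640 = 8306
Weight total: 5 + 4 + 5 + 2 + 2 = 18
WMA = 8306 / 18 = 461.444

461.444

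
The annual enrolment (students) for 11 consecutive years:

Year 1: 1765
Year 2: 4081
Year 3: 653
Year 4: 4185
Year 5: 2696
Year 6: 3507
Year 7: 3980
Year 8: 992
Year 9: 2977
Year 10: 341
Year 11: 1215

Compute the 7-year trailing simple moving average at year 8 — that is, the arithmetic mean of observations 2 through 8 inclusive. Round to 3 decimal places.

2870.571

Sum of periods 2–8: 4081 + 653 + 4185 + 2696 + 3507 + 3980 + 992 = 20094
Divide by 7: 20094 / 7 = 2870.571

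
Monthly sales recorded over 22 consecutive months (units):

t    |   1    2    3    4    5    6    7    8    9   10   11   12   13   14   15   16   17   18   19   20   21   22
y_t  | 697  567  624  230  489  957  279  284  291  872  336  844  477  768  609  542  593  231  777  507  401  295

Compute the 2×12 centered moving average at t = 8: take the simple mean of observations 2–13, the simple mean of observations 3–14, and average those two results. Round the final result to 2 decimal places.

529.21

Sum over 2–13: 567 + 624 + 230 + 489 + 957 + 279 + 284 + 291 + 872 + 336 + 844 + 477 = 6250
Sum over 3–14: 624 + 230 + 489 + 957 + 279 + 284 + 291 + 872 + 336 + 844 + 477 + 768 = 6451
CMA at t=8 = (6250 + 6451) / (2·12) = 12701 / 24 = 529.21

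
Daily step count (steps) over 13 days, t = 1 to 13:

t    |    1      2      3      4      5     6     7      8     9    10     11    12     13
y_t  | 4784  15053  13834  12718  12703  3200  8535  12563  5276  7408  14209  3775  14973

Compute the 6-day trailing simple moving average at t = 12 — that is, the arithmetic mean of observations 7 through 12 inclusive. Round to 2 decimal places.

Sum of periods 7–12: 8535 + 12563 + 5276 + 7408 + 14209 + 3775 = 51766
Divide by 6: 51766 / 6 = 8627.67

8627.67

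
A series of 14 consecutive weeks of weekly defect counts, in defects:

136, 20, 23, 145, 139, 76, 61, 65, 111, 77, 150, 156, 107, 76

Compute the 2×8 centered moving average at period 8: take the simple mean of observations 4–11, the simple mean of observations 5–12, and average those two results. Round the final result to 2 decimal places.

103.69

Sum over 4–11: 145 + 139 + 76 + 61 + 65 + 111 + 77 + 150 = 824
Sum over 5–12: 139 + 76 + 61 + 65 + 111 + 77 + 150 + 156 = 835
CMA at t=8 = (824 + 835) / (2·8) = 1659 / 16 = 103.69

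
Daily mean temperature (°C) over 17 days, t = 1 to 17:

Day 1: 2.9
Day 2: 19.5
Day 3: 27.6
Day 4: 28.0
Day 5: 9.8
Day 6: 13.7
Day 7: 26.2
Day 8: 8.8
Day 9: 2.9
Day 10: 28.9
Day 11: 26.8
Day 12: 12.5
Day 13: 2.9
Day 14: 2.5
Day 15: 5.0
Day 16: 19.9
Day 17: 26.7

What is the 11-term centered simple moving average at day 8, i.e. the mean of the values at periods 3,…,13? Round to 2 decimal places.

17.10

Sum of periods 3–13: 27.6 + 28.0 + 9.8 + 13.7 + 26.2 + 8.8 + 2.9 + 28.9 + 26.8 + 12.5 + 2.9 = 188.1
Divide by 11: 188.1 / 11 = 17.10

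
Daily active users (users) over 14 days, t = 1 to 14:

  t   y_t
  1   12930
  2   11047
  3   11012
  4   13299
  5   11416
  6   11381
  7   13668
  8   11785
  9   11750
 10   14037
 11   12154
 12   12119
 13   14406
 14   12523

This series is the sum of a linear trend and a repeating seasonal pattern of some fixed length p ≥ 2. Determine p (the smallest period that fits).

First differences y_{t+1} − y_t: -1883, -35, 2287, -1883, -35, 2287, -1883, -35, …
The difference pattern repeats every 3 terms and not for any smaller step, so p = 3.

3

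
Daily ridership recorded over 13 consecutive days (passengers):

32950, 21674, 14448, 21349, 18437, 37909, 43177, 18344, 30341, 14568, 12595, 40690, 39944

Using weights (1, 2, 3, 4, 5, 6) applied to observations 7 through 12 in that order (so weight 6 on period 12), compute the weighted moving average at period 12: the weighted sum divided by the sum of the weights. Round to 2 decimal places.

25536.90

Weighted sum: 1·43177 + 2·18344 + 3·30341 + 4·14568 + 5·12595 + 6·40690 = 43177 + 36688 + 91023 + 58272 + 62975 + 244140 = 536275
Weight total: 1 + 2 + 3 + 4 + 5 + 6 = 21
WMA = 536275 / 21 = 25536.90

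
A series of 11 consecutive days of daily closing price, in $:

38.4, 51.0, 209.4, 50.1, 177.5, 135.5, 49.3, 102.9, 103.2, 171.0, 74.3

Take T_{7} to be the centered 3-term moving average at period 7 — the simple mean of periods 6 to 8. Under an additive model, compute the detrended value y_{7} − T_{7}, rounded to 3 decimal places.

-46.600

Trend T_7 = (135.5 + 49.3 + 102.9) / 3 = 287.7/3 = 95.90000
Detrended value: 49.3 − 95.90000 = -46.600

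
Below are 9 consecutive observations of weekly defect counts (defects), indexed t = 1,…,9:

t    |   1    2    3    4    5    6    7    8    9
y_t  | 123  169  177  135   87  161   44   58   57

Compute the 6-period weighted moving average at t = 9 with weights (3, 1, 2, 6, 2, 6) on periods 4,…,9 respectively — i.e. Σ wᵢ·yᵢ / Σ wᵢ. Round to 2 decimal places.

76.80

Weighted sum: 3·135 + 1·87 + 2·161 + 6·44 + 2·58 + 6·57 = 405 + 87 + 322 + 264 + 116 + 342 = 1536
Weight total: 3 + 1 + 2 + 6 + 2 + 6 = 20
WMA = 1536 / 20 = 76.80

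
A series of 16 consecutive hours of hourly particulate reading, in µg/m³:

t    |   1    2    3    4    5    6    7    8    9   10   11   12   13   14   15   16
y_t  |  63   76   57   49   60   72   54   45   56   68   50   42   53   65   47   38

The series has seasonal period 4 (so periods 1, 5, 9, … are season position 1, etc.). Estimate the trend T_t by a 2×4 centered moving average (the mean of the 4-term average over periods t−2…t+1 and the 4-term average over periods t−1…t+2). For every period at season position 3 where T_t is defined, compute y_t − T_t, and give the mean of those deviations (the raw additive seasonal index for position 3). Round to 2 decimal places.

Season position 3 occurs at t = 3, 7, 11 (where T_t is defined).
t=3: T_3 = 60.8750; y_3 − T_3 = 57 − 60.8750 = -3.8750
t=7: T_7 = 57.2500; y_7 − T_7 = 54 − 57.2500 = -3.2500
t=11: T_11 = 53.6250; y_11 − T_11 = 50 − 53.6250 = -3.6250
Mean deviation: (-3.8750 + -3.2500 + -3.6250) / 3 = -3.58

-3.58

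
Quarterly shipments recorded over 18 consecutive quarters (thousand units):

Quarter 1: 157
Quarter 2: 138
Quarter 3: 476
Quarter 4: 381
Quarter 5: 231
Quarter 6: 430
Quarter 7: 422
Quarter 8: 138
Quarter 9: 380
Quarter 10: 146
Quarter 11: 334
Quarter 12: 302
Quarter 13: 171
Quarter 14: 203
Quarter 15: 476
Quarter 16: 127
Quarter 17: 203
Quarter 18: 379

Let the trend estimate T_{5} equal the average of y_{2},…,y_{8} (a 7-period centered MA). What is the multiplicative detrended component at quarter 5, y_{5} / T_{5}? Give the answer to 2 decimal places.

Trend T_5 = (138 + 476 + 381 + 231 + 430 + 422 + 138) / 7 = 2216/7 = 316.5714
Ratio to trend: 231 / 316.5714 = 0.73

0.73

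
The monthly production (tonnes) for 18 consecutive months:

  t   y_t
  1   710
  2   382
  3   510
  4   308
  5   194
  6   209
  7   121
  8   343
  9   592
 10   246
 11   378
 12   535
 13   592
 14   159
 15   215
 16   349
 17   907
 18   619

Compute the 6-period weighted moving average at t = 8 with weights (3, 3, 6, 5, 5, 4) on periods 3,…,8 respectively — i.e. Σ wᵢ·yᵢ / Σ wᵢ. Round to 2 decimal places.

255.38

Weighted sum: 3·510 + 3·308 + 6·194 + 5·209 + 5·121 + 4·343 = 1530 + 924 + 1164 + 1045 + 605 + 1372 = 6640
Weight total: 3 + 3 + 6 + 5 + 5 + 4 = 26
WMA = 6640 / 26 = 255.38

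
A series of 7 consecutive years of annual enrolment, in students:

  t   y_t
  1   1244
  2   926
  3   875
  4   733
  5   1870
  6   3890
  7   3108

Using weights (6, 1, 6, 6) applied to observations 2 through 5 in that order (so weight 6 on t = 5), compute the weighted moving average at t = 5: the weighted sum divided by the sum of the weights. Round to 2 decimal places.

Weighted sum: 6·926 + 1·875 + 6·733 + 6·1870 = 5556 + 875 + 4398 + 11220 = 22049
Weight total: 6 + 1 + 6 + 6 = 19
WMA = 22049 / 19 = 1160.47

1160.47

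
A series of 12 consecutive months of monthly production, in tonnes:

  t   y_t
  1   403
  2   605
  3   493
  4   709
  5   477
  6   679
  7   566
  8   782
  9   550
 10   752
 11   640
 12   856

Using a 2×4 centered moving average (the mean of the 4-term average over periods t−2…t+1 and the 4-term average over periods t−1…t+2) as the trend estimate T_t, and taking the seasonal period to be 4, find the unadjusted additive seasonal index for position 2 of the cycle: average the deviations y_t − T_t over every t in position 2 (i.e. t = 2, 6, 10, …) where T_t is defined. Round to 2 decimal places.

61.94

Season position 2 occurs at t = 6, 10 (where T_t is defined).
t=6: T_6 = 616.8750; y_6 − T_6 = 679 − 616.8750 = 62.1250
t=10: T_10 = 690.2500; y_10 − T_10 = 752 − 690.2500 = 61.7500
Mean deviation: (62.1250 + 61.7500) / 2 = 61.94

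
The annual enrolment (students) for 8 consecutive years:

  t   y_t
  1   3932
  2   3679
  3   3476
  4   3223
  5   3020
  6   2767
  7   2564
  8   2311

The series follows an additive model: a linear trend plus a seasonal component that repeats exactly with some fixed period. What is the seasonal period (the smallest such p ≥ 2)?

2

First differences y_{t+1} − y_t: -253, -203, -253, -203, -253, -203, …
The difference pattern repeats every 2 terms and not for any smaller step, so p = 2.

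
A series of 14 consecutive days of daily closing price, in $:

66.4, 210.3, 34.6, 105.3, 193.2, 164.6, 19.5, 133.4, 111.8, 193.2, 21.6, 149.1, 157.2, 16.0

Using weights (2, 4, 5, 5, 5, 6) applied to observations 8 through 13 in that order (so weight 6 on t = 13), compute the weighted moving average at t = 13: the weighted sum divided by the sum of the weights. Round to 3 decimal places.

Weighted sum: 2·133.4 + 4·111.8 + 5·193.2 + 5·21.6 + 5·149.1 + 6·157.2 = 266.8 + 447.2 + 966.0 + 108.0 + 745.5 + 943.2 = 3476.7
Weight total: 2 + 4 + 5 + 5 + 5 + 6 = 27
WMA = 3476.7 / 27 = 128.767

128.767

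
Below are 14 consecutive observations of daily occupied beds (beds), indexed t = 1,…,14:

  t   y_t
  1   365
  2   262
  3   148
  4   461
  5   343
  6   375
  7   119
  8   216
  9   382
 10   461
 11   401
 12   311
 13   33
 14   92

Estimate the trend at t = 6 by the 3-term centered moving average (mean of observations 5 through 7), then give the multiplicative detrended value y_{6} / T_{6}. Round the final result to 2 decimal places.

Trend T_6 = (343 + 375 + 119) / 3 = 837/3 = 279.0000
Ratio to trend: 375 / 279.0000 = 1.34

1.34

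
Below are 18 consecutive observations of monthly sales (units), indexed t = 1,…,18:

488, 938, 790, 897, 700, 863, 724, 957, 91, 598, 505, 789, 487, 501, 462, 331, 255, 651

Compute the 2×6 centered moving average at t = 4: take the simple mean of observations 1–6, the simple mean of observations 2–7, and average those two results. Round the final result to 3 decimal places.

799.000

Sum over 1–6: 488 + 938 + 790 + 897 + 700 + 863 = 4676
Sum over 2–7: 938 + 790 + 897 + 700 + 863 + 724 = 4912
CMA at t=4 = (4676 + 4912) / (2·6) = 9588 / 12 = 799.000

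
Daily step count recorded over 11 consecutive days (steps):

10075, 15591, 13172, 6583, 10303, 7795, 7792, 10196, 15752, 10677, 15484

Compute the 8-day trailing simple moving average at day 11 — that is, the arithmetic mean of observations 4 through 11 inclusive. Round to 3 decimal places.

10572.750

Sum of periods 4–11: 6583 + 10303 + 7795 + 7792 + 10196 + 15752 + 10677 + 15484 = 84582
Divide by 8: 84582 / 8 = 10572.750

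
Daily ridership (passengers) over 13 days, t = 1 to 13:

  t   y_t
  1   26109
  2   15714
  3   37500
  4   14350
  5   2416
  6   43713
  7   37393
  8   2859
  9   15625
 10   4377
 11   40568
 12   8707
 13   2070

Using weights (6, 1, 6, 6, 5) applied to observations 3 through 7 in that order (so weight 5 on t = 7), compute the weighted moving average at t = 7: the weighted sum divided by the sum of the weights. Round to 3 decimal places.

Weighted sum: 6·37500 + 1·14350 + 6·2416 + 6·43713 + 5·37393 = 225000 + 14350 + 14496 + 262278 + 186965 = 703089
Weight total: 6 + 1 + 6 + 6 + 5 = 24
WMA = 703089 / 24 = 29295.375

29295.375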